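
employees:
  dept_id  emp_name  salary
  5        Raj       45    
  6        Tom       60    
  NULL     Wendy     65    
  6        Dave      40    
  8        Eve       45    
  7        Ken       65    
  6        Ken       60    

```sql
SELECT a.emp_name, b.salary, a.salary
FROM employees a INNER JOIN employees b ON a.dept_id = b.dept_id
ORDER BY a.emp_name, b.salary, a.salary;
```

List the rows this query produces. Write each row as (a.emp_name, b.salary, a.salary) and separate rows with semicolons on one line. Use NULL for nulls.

INNER JOIN keeps only pairs where the ON condition holds.
Matching on a.dept_id = b.dept_id. A NULL in a compared column never satisfies the condition.
Matched pairs: 12.

(Dave, 40, 40); (Dave, 60, 40); (Dave, 60, 40); (Eve, 45, 45); (Ken, 40, 60); (Ken, 60, 60); (Ken, 60, 60); (Ken, 65, 65); (Raj, 45, 45); (Tom, 40, 60); (Tom, 60, 60); (Tom, 60, 60)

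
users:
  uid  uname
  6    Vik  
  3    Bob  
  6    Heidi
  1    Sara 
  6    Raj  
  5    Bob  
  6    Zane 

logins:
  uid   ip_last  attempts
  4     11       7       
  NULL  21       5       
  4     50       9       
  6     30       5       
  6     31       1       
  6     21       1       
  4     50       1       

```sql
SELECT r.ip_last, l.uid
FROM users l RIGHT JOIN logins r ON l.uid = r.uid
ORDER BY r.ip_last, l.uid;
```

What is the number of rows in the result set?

RIGHT JOIN keeps every row from `logins`; unmatched rows get NULL for `users`'s columns.
Matching on l.uid = r.uid. A NULL in a compared column never satisfies the condition.
Matched pairs: 12; unmatched r rows kept: 4.
Total: 12 matched + 4 padded = 16 rows.

16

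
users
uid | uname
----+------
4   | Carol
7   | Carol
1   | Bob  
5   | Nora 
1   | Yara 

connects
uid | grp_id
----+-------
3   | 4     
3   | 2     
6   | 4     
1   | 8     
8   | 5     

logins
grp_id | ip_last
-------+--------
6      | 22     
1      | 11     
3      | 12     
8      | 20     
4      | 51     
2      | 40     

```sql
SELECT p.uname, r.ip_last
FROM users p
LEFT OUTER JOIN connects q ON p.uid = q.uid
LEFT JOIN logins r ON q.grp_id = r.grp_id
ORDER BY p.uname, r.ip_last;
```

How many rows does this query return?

5

Step 1 — p LEFT JOIN q on uid → 5 row(s).
Then LEFT JOIN `logins r` on grp_id: each of those 5 rows is kept; rows whose q.grp_id has no match in r get NULL for r's columns.
Result: 5 row(s).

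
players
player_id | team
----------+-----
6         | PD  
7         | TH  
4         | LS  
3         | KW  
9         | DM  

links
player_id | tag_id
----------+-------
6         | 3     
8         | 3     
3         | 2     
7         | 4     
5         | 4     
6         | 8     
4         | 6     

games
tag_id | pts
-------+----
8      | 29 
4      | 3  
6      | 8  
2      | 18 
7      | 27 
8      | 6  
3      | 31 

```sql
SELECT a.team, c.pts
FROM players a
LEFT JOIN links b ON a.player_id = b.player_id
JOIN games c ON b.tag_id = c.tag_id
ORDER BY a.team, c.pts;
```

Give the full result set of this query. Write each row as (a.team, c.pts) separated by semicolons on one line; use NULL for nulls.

Step 1 — a LEFT JOIN b on player_id → 6 row(s).
Then INNER JOIN `games c` on tag_id: keep only rows whose b.tag_id appears in c.

(KW, 18); (LS, 8); (PD, 6); (PD, 29); (PD, 31); (TH, 3)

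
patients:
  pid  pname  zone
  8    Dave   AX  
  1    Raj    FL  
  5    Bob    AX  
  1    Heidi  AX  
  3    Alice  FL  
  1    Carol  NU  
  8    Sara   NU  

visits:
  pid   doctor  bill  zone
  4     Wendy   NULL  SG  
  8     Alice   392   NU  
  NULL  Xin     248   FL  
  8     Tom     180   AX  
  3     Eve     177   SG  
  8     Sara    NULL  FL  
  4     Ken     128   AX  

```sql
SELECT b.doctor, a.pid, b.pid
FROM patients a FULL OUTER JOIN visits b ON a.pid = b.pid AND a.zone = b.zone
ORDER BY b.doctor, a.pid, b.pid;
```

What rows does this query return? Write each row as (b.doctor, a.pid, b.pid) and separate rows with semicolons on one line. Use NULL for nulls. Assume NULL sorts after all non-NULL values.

FULL OUTER JOIN keeps every row from both sides; unmatched rows get NULL for the other side's columns.
Matching on a.pid = b.pid AND a.zone = b.zone. A NULL in a compared column never satisfies the condition.
- a row (pid=8, zone=AX): matches 1 b row(s) → 1 output row(s).
- a row (pid=1, zone=FL): no match → kept, b columns NULL.
- a row (pid=5, zone=AX): no match → kept, b columns NULL.
- a row (pid=1, zone=AX): no match → kept, b columns NULL.
- a row (pid=3, zone=FL): no match → kept, b columns NULL.
- a row (pid=1, zone=NU): no match → kept, b columns NULL.
- a row (pid=8, zone=NU): matches 1 b row(s) → 1 output row(s).
- plus 5 unmatched b row(s), each kept with NULL a columns.

(Alice, 8, 8); (Eve, NULL, 3); (Ken, NULL, 4); (Sara, NULL, 8); (Tom, 8, 8); (Wendy, NULL, 4); (Xin, NULL, NULL); (NULL, 1, NULL); (NULL, 1, NULL); (NULL, 1, NULL); (NULL, 3, NULL); (NULL, 5, NULL)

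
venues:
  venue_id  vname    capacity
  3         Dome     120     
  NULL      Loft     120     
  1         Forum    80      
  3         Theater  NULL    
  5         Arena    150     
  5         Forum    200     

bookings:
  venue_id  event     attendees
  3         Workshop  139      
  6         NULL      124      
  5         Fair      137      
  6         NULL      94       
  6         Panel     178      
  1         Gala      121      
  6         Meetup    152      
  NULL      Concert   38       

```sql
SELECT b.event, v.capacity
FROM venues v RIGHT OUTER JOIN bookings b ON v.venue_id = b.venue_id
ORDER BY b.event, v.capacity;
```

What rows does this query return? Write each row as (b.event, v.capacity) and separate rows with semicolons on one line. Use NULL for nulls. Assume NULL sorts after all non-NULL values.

(Concert, NULL); (Fair, 150); (Fair, 200); (Gala, 80); (Meetup, NULL); (Panel, NULL); (Workshop, 120); (Workshop, NULL); (NULL, NULL); (NULL, NULL)

RIGHT JOIN keeps every row from `bookings`; unmatched rows get NULL for `venues`'s columns.
Matching on v.venue_id = b.venue_id. A NULL in a compared column never satisfies the condition.
Matched pairs: 5; unmatched b rows kept: 5.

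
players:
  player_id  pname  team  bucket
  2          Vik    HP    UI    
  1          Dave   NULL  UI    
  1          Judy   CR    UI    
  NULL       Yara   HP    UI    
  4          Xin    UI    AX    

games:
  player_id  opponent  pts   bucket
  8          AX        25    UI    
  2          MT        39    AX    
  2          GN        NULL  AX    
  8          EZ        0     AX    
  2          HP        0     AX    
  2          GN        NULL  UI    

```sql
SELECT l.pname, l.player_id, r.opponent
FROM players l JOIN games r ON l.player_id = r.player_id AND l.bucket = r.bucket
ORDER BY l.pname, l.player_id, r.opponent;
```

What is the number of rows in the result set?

INNER JOIN keeps only pairs where the ON condition holds.
Matching on l.player_id = r.player_id AND l.bucket = r.bucket. A NULL in a compared column never satisfies the condition.
- l row (player_id=2, bucket=UI): matches 1 r row(s) → 1 output row(s).
- l row (player_id=1, bucket=UI): no match → dropped.
- l row (player_id=1, bucket=UI): no match → dropped.
- l row (player_id=NULL, bucket=UI): no match → dropped.
- l row (player_id=4, bucket=AX): no match → dropped.
Total: 1 rows.

1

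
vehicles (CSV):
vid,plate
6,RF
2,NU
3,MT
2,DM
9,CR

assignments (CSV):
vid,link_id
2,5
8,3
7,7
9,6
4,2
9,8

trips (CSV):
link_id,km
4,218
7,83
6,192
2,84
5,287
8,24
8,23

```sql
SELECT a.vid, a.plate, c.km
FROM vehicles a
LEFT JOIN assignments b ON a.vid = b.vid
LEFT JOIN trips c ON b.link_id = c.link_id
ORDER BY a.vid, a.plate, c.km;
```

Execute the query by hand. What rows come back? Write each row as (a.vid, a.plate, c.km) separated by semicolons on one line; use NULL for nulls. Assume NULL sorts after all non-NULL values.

(2, DM, 287); (2, NU, 287); (3, MT, NULL); (6, RF, NULL); (9, CR, 23); (9, CR, 24); (9, CR, 192)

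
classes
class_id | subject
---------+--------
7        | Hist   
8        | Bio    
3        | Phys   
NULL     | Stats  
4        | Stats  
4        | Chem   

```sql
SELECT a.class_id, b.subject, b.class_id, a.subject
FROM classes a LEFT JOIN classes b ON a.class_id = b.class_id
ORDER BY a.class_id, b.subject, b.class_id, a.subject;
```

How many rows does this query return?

8

LEFT JOIN keeps every row from `classes a`; unmatched rows get NULL for `classes b`'s columns.
Matching on a.class_id = b.class_id. A NULL in a compared column never satisfies the condition.
- a[0] class_id=7 → 1 match(es) in b → 1 row(s).
- a[1] class_id=8 → 1 match(es) in b → 1 row(s).
- a[2] class_id=3 → 1 match(es) in b → 1 row(s).
- a[3] class_id=NULL → no match; kept with NULLs on the b side.
- a[4] class_id=4 → 2 match(es) in b → 2 row(s).
- a[5] class_id=4 → 2 match(es) in b → 2 row(s).
Total: 7 matched + 1 padded = 8 rows.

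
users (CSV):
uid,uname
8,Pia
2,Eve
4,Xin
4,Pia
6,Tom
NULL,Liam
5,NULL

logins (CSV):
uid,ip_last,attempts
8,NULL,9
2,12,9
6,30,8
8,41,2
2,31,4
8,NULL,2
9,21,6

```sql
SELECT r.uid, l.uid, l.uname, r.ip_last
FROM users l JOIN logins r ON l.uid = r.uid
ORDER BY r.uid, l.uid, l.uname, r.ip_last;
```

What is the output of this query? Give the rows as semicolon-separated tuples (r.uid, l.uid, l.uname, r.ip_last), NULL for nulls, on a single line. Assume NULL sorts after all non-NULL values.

(2, 2, Eve, 12); (2, 2, Eve, 31); (6, 6, Tom, 30); (8, 8, Pia, 41); (8, 8, Pia, NULL); (8, 8, Pia, NULL)

INNER JOIN keeps only pairs where the ON condition holds.
Matching on l.uid = r.uid. A NULL in a compared column never satisfies the condition.
- l (uid=8) pairs with 3 row(s) of r.
- l (uid=2) pairs with 2 row(s) of r.
- l (uid=4) has no partner → excluded.
- l (uid=4) has no partner → excluded.
- l (uid=6) pairs with 1 row(s) of r.
- l (uid=NULL) has no partner → excluded.
- l (uid=5) has no partner → excluded.
After projecting and ordering:
r.uid | l.uid | l.uname | r.ip_last
2 | 2 | Eve | 12
2 | 2 | Eve | 31
6 | 6 | Tom | 30
8 | 8 | Pia | 41
8 | 8 | Pia | NULL
8 | 8 | Pia | NULL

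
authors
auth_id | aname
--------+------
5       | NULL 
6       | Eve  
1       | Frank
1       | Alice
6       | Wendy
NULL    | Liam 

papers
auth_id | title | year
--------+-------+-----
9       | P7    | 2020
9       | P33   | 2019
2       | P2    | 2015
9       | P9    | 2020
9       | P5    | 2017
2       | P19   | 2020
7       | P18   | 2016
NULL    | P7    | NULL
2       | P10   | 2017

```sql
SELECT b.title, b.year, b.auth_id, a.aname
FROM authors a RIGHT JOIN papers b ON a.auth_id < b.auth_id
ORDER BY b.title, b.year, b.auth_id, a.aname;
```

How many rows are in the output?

32

RIGHT JOIN keeps every row from `papers`; unmatched rows get NULL for `authors`'s columns.
Matching on a.auth_id < b.auth_id. A NULL in a compared column never satisfies the condition.
Matched pairs: 31; unmatched b rows kept: 1.
Total: 31 matched + 1 padded = 32 rows.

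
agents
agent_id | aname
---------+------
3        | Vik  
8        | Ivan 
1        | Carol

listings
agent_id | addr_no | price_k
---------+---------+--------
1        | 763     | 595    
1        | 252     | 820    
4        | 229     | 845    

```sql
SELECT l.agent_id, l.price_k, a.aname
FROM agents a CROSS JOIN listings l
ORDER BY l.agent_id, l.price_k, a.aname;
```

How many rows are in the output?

CROSS JOIN pairs every row of `agents` with every row of `listings`: 3 × 3 = 9 rows.

9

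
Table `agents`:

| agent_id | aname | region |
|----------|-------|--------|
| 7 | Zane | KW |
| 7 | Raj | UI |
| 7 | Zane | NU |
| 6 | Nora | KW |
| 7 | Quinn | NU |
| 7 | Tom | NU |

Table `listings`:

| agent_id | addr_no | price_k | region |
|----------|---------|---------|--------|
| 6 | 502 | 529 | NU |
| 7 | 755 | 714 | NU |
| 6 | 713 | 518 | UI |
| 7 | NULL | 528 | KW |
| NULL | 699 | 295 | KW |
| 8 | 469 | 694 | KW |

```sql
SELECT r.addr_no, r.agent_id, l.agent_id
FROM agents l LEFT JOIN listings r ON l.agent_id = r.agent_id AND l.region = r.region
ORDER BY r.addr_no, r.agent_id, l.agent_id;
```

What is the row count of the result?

6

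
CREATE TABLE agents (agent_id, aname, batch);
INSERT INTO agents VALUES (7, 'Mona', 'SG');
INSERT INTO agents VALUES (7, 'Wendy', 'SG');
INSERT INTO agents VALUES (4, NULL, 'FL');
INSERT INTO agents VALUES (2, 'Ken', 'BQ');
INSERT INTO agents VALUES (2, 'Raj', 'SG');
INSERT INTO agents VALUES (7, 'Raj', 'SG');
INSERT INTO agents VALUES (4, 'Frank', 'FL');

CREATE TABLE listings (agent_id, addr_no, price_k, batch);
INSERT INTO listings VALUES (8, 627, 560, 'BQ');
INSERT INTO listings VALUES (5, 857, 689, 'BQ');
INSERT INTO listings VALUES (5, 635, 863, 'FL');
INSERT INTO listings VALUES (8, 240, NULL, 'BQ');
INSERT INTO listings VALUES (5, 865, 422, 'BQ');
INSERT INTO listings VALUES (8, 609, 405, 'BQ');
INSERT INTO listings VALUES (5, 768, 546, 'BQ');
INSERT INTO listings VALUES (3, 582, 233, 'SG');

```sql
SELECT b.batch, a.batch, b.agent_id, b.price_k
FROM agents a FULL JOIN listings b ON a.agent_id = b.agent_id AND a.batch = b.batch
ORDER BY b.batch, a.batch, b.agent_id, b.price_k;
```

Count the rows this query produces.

15

FULL OUTER JOIN keeps every row from both sides; unmatched rows get NULL for the other side's columns.
Matching on a.agent_id = b.agent_id AND a.batch = b.batch.
- a[0] agent_id=7, batch=SG → no match; kept with NULLs on the b side.
- a[1] agent_id=7, batch=SG → no match; kept with NULLs on the b side.
- a[2] agent_id=4, batch=FL → no match; kept with NULLs on the b side.
- a[3] agent_id=2, batch=BQ → no match; kept with NULLs on the b side.
- a[4] agent_id=2, batch=SG → no match; kept with NULLs on the b side.
- a[5] agent_id=7, batch=SG → no match; kept with NULLs on the b side.
- a[6] agent_id=4, batch=FL → no match; kept with NULLs on the b side.
- 8 b row(s) had no a match → kept, a columns NULL.
Total: 0 matched + 15 padded = 15 rows.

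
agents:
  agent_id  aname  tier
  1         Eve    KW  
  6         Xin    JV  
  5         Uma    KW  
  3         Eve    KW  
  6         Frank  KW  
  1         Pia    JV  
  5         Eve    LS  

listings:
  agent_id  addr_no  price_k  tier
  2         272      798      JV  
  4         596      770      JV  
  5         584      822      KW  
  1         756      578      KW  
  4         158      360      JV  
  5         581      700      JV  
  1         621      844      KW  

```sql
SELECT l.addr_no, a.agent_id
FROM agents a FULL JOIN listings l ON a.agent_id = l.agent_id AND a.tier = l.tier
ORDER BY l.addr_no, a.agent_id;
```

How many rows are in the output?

FULL OUTER JOIN keeps every row from both sides; unmatched rows get NULL for the other side's columns.
Matching on a.agent_id = l.agent_id AND a.tier = l.tier.
- a row (agent_id=1, tier=KW): matches 2 l row(s) → 2 output row(s).
- a row (agent_id=6, tier=JV): no match → kept, l columns NULL.
- a row (agent_id=5, tier=KW): matches 1 l row(s) → 1 output row(s).
- a row (agent_id=3, tier=KW): no match → kept, l columns NULL.
- a row (agent_id=6, tier=KW): no match → kept, l columns NULL.
- a row (agent_id=1, tier=JV): no match → kept, l columns NULL.
- a row (agent_id=5, tier=LS): no match → kept, l columns NULL.
- 4 l row(s) had no a match → kept, a columns NULL.
Total: 3 matched + 9 padded = 12 rows.

12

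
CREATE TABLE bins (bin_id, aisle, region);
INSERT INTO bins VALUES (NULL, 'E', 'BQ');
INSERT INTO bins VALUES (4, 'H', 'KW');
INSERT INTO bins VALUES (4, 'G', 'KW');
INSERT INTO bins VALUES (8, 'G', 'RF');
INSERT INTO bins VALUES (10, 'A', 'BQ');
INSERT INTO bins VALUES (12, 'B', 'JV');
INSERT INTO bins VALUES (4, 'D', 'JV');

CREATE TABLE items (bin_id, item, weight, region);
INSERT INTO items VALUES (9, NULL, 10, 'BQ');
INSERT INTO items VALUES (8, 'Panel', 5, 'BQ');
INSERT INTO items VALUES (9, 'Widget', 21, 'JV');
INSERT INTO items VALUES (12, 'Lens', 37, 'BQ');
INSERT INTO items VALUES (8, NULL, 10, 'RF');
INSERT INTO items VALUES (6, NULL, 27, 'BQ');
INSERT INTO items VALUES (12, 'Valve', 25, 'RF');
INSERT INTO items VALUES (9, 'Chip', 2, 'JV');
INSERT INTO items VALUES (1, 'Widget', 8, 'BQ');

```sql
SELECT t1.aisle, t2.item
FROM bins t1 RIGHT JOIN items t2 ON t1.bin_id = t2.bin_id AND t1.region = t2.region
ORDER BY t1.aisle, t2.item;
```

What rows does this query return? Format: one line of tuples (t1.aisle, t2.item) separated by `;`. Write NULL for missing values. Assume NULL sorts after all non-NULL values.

(G, NULL); (NULL, Chip); (NULL, Lens); (NULL, Panel); (NULL, Valve); (NULL, Widget); (NULL, Widget); (NULL, NULL); (NULL, NULL)

RIGHT JOIN keeps every row from `items`; unmatched rows get NULL for `bins`'s columns.
Matching on t1.bin_id = t2.bin_id AND t1.region = t2.region. A NULL in a compared column never satisfies the condition.
Matched pairs: 1; unmatched t2 rows kept: 8.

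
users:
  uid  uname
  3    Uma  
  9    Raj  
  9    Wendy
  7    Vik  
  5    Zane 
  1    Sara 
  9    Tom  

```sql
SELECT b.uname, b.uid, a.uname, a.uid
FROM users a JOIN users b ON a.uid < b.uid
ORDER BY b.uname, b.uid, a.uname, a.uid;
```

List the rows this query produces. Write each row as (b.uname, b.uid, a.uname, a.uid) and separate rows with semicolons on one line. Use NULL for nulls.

INNER JOIN keeps only pairs where the ON condition holds.
Matching on a.uid < b.uid.
- uid=3: 5 matching b row(s), so 5 row(s) emitted.
- uid=9: no matching b row, dropped.
- uid=9: no matching b row, dropped.
- uid=7: 3 matching b row(s), so 3 row(s) emitted.
- uid=5: 4 matching b row(s), so 4 row(s) emitted.
- uid=1: 6 matching b row(s), so 6 row(s) emitted.
- uid=9: no matching b row, dropped.

(Raj, 9, Sara, 1); (Raj, 9, Uma, 3); (Raj, 9, Vik, 7); (Raj, 9, Zane, 5); (Tom, 9, Sara, 1); (Tom, 9, Uma, 3); (Tom, 9, Vik, 7); (Tom, 9, Zane, 5); (Uma, 3, Sara, 1); (Vik, 7, Sara, 1); (Vik, 7, Uma, 3); (Vik, 7, Zane, 5); (Wendy, 9, Sara, 1); (Wendy, 9, Uma, 3); (Wendy, 9, Vik, 7); (Wendy, 9, Zane, 5); (Zane, 5, Sara, 1); (Zane, 5, Uma, 3)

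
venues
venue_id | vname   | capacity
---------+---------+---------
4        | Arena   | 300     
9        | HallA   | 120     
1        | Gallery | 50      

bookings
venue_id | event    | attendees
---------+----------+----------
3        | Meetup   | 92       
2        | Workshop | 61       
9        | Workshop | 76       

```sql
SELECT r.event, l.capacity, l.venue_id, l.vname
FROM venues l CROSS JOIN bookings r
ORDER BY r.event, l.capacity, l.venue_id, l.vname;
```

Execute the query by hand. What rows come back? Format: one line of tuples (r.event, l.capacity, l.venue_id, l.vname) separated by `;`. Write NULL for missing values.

(Meetup, 50, 1, Gallery); (Meetup, 120, 9, HallA); (Meetup, 300, 4, Arena); (Workshop, 50, 1, Gallery); (Workshop, 50, 1, Gallery); (Workshop, 120, 9, HallA); (Workshop, 120, 9, HallA); (Workshop, 300, 4, Arena); (Workshop, 300, 4, Arena)

CROSS JOIN pairs every row of `venues` with every row of `bookings`: 3 × 3 = 9 rows.
After projecting and ordering:
r.event | l.capacity | l.venue_id | l.vname
Meetup | 50 | 1 | Gallery
Meetup | 120 | 9 | HallA
Meetup | 300 | 4 | Arena
Workshop | 50 | 1 | Gallery
Workshop | 50 | 1 | Gallery
Workshop | 120 | 9 | HallA
Workshop | 120 | 9 | HallA
Workshop | 300 | 4 | Arena
Workshop | 300 | 4 | Arena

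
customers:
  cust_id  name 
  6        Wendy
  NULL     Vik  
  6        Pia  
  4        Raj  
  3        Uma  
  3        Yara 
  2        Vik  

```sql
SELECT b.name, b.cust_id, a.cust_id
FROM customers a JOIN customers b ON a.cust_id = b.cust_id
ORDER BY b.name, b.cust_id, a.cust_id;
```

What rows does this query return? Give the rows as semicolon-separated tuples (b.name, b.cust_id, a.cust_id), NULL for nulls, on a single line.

INNER JOIN keeps only pairs where the ON condition holds.
Matching on a.cust_id = b.cust_id. A NULL in a compared column never satisfies the condition.
Matched pairs: 10.

(Pia, 6, 6); (Pia, 6, 6); (Raj, 4, 4); (Uma, 3, 3); (Uma, 3, 3); (Vik, 2, 2); (Wendy, 6, 6); (Wendy, 6, 6); (Yara, 3, 3); (Yara, 3, 3)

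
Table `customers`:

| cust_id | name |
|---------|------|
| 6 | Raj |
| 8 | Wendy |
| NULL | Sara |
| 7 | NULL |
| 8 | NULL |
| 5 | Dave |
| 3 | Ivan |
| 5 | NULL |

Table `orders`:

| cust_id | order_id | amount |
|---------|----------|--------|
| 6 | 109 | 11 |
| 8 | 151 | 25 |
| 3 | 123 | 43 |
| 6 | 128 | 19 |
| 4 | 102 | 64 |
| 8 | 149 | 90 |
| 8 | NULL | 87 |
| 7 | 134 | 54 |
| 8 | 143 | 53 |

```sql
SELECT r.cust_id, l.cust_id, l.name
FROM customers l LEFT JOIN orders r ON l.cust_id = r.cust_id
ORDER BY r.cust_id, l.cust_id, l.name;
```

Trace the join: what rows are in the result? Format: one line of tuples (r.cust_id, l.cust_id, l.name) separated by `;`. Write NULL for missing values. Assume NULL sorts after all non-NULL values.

(3, 3, Ivan); (6, 6, Raj); (6, 6, Raj); (7, 7, NULL); (8, 8, Wendy); (8, 8, Wendy); (8, 8, Wendy); (8, 8, Wendy); (8, 8, NULL); (8, 8, NULL); (8, 8, NULL); (8, 8, NULL); (NULL, 5, Dave); (NULL, 5, NULL); (NULL, NULL, Sara)

LEFT JOIN keeps every row from `customers`; unmatched rows get NULL for `orders`'s columns.
Matching on l.cust_id = r.cust_id. A NULL in a compared column never satisfies the condition.
- l[0] cust_id=6 → 2 match(es) in r → 2 row(s).
- l[1] cust_id=8 → 4 match(es) in r → 4 row(s).
- l[2] cust_id=NULL → no match; kept with NULLs on the r side.
- l[3] cust_id=7 → 1 match(es) in r → 1 row(s).
- l[4] cust_id=8 → 4 match(es) in r → 4 row(s).
- l[5] cust_id=5 → no match; kept with NULLs on the r side.
- l[6] cust_id=3 → 1 match(es) in r → 1 row(s).
- l[7] cust_id=5 → no match; kept with NULLs on the r side.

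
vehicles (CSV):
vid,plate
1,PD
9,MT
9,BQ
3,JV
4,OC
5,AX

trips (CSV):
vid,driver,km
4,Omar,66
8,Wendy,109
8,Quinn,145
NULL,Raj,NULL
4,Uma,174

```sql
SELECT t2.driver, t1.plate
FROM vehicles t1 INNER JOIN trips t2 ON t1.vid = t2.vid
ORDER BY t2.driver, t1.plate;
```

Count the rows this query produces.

2

INNER JOIN keeps only pairs where the ON condition holds.
Matching on t1.vid = t2.vid. A NULL in a compared column never satisfies the condition.
Matched pairs: 2.
Total: 2 rows.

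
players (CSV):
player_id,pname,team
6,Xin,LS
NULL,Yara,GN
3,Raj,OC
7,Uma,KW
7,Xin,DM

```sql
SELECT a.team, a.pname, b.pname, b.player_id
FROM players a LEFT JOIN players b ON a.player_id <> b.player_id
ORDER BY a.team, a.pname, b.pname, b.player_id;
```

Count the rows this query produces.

11

LEFT JOIN keeps every row from `players a`; unmatched rows get NULL for `players b`'s columns.
Matching on a.player_id <> b.player_id. A NULL in a compared column never satisfies the condition.
- a (player_id=6) pairs with 3 row(s) of b.
- a (player_id=NULL) has no partner → padded with NULL.
- a (player_id=3) pairs with 3 row(s) of b.
- a (player_id=7) pairs with 2 row(s) of b.
- a (player_id=7) pairs with 2 row(s) of b.
Total: 10 matched + 1 padded = 11 rows.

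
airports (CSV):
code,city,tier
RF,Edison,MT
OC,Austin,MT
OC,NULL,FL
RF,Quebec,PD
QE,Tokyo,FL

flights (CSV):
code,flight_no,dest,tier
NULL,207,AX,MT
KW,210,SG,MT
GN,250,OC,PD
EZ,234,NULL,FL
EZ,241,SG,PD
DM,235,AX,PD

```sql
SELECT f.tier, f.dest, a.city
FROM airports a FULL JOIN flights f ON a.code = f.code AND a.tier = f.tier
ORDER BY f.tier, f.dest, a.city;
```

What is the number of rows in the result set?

11

FULL OUTER JOIN keeps every row from both sides; unmatched rows get NULL for the other side's columns.
Matching on a.code = f.code AND a.tier = f.tier. A NULL in a compared column never satisfies the condition.
Matched pairs: 0; unmatched a rows kept: 5; unmatched f rows kept: 6.
Total: 0 matched + 11 padded = 11 rows.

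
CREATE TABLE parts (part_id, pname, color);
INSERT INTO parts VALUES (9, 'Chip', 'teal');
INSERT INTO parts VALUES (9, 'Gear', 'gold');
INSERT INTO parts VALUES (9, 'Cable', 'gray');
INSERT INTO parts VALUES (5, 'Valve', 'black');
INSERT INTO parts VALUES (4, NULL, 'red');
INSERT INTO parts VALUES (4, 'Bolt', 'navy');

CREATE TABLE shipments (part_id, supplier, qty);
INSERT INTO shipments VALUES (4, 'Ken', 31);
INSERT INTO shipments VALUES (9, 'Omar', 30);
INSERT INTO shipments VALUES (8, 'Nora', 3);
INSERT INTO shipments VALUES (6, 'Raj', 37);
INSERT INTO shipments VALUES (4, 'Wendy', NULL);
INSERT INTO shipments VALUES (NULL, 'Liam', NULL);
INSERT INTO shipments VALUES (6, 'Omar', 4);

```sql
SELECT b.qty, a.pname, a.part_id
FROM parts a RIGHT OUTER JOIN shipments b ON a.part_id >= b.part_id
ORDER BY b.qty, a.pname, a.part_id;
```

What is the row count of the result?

RIGHT JOIN keeps every row from `shipments`; unmatched rows get NULL for `parts`'s columns.
Matching on a.part_id >= b.part_id. A NULL in a compared column never satisfies the condition.
Matched pairs: 24; unmatched b rows kept: 1.
Total: 24 matched + 1 padded = 25 rows.

25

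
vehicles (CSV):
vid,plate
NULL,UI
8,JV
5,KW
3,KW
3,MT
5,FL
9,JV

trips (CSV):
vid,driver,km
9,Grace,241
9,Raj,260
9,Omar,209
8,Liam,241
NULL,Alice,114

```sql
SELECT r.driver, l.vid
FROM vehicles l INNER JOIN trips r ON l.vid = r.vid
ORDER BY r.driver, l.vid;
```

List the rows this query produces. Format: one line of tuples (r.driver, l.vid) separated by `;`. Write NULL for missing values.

INNER JOIN keeps only pairs where the ON condition holds.
Matching on l.vid = r.vid. A NULL in a compared column never satisfies the condition.
Matched pairs: 4.

(Grace, 9); (Liam, 8); (Omar, 9); (Raj, 9)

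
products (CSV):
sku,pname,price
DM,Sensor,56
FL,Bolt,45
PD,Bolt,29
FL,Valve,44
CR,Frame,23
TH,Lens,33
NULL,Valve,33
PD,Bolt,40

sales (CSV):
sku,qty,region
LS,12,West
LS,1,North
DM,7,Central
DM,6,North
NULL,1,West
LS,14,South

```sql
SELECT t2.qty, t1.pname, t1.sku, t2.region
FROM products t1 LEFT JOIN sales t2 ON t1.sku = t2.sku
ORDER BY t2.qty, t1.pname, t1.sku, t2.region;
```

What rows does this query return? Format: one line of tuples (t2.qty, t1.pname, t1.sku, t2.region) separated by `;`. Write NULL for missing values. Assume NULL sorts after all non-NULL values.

(6, Sensor, DM, North); (7, Sensor, DM, Central); (NULL, Bolt, FL, NULL); (NULL, Bolt, PD, NULL); (NULL, Bolt, PD, NULL); (NULL, Frame, CR, NULL); (NULL, Lens, TH, NULL); (NULL, Valve, FL, NULL); (NULL, Valve, NULL, NULL)

LEFT JOIN keeps every row from `products`; unmatched rows get NULL for `sales`'s columns.
Matching on t1.sku = t2.sku. A NULL in a compared column never satisfies the condition.
- t1 row (sku=DM): matches 2 t2 row(s) → 2 output row(s).
- t1 row (sku=FL): no match → kept, t2 columns NULL.
- t1 row (sku=PD): no match → kept, t2 columns NULL.
- t1 row (sku=FL): no match → kept, t2 columns NULL.
- t1 row (sku=CR): no match → kept, t2 columns NULL.
- t1 row (sku=TH): no match → kept, t2 columns NULL.
- t1 row (sku=NULL): no match → kept, t2 columns NULL.
- t1 row (sku=PD): no match → kept, t2 columns NULL.
After projecting and ordering:
t2.qty | t1.pname | t1.sku | t2.region
6 | Sensor | DM | North
7 | Sensor | DM | Central
NULL | Bolt | FL | NULL
NULL | Bolt | PD | NULL
NULL | Bolt | PD | NULL
NULL | Frame | CR | NULL
NULL | Lens | TH | NULL
NULL | Valve | FL | NULL
NULL | Valve | NULL | NULL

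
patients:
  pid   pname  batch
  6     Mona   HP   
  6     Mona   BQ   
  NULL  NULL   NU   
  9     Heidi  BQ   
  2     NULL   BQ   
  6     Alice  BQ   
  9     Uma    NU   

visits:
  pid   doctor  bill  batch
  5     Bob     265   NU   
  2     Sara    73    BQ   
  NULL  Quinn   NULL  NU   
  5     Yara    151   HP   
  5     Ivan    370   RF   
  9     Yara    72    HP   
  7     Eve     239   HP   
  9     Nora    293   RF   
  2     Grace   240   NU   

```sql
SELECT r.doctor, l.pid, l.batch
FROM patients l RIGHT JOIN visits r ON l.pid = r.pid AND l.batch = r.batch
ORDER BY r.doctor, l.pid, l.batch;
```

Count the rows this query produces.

RIGHT JOIN keeps every row from `visits`; unmatched rows get NULL for `patients`'s columns.
Matching on l.pid = r.pid AND l.batch = r.batch. A NULL in a compared column never satisfies the condition.
- l row (pid=6, batch=HP): no match.
- l row (pid=6, batch=BQ): no match.
- l row (pid=NULL, batch=NU): no match.
- l row (pid=9, batch=BQ): no match.
- l row (pid=2, batch=BQ): matches 1 r row(s) → 1 output row(s).
- l row (pid=6, batch=BQ): no match.
- l row (pid=9, batch=NU): no match.
- plus 8 unmatched r row(s), each kept with NULL l columns.
Total: 1 matched + 8 padded = 9 rows.

9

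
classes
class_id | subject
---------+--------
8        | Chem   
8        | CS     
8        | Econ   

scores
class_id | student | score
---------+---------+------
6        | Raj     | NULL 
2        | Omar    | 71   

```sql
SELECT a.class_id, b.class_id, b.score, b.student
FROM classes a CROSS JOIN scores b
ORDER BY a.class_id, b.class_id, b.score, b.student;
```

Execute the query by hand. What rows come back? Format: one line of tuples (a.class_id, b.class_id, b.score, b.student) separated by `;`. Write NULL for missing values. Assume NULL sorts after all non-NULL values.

(8, 2, 71, Omar); (8, 2, 71, Omar); (8, 2, 71, Omar); (8, 6, NULL, Raj); (8, 6, NULL, Raj); (8, 6, NULL, Raj)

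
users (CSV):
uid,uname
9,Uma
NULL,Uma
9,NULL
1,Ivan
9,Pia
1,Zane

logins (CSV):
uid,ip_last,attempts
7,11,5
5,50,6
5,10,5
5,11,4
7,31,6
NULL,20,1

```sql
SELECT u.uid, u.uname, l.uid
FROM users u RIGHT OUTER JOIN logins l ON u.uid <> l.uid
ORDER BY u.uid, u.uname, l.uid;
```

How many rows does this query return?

26

RIGHT JOIN keeps every row from `logins`; unmatched rows get NULL for `users`'s columns.
Matching on u.uid <> l.uid. A NULL in a compared column never satisfies the condition.
Matched pairs: 25; unmatched l rows kept: 1.
Total: 25 matched + 1 padded = 26 rows.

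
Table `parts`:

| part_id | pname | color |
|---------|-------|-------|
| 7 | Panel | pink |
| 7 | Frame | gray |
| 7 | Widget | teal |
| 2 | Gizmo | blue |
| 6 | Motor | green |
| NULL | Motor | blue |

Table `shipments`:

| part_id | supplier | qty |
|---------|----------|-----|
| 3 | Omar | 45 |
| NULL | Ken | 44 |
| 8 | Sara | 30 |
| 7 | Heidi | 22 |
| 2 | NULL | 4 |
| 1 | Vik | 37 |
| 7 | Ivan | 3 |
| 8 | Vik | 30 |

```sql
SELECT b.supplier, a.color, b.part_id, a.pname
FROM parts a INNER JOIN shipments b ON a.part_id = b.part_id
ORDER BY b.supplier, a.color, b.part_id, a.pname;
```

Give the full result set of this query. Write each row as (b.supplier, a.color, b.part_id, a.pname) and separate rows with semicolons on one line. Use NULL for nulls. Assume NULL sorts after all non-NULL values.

(Heidi, gray, 7, Frame); (Heidi, pink, 7, Panel); (Heidi, teal, 7, Widget); (Ivan, gray, 7, Frame); (Ivan, pink, 7, Panel); (Ivan, teal, 7, Widget); (NULL, blue, 2, Gizmo)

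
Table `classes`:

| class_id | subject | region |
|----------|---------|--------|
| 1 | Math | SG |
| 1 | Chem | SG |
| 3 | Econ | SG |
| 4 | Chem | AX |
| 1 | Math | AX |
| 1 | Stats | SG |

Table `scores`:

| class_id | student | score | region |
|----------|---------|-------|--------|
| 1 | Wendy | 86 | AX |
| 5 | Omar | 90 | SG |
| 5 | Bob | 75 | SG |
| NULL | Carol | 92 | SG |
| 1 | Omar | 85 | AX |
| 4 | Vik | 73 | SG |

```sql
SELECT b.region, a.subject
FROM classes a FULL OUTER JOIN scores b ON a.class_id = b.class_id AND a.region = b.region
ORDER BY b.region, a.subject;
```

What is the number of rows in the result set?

FULL OUTER JOIN keeps every row from both sides; unmatched rows get NULL for the other side's columns.
Matching on a.class_id = b.class_id AND a.region = b.region. A NULL in a compared column never satisfies the condition.
- class_id=1, region=SG: no b row matches, row kept with b columns NULL.
- class_id=1, region=SG: no b row matches, row kept with b columns NULL.
- class_id=3, region=SG: no b row matches, row kept with b columns NULL.
- class_id=4, region=AX: no b row matches, row kept with b columns NULL.
- class_id=1, region=AX: 2 matching b row(s), so 2 row(s) emitted.
- class_id=1, region=SG: no b row matches, row kept with b columns NULL.
- 4 row(s) from b found no a partner → padded with NULL.
Total: 2 matched + 9 padded = 11 rows.

11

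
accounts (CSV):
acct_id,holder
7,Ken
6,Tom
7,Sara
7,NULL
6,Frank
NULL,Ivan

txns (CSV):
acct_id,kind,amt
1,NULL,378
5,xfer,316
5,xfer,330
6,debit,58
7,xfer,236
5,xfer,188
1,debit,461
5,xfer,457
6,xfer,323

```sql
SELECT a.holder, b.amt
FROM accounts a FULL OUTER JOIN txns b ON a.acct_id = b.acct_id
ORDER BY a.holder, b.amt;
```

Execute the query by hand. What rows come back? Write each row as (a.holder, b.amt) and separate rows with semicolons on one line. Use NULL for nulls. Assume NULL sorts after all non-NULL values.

(Frank, 58); (Frank, 323); (Ivan, NULL); (Ken, 236); (Sara, 236); (Tom, 58); (Tom, 323); (NULL, 188); (NULL, 236); (NULL, 316); (NULL, 330); (NULL, 378); (NULL, 457); (NULL, 461)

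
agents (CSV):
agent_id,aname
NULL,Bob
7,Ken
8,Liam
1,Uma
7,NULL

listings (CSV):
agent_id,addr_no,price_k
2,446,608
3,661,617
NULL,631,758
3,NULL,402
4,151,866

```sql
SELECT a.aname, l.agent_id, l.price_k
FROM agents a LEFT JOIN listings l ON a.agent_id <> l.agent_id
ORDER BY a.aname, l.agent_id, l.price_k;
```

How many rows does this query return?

17

LEFT JOIN keeps every row from `agents`; unmatched rows get NULL for `listings`'s columns.
Matching on a.agent_id <> l.agent_id. A NULL in a compared column never satisfies the condition.
- a row (agent_id=NULL): no match → kept, l columns NULL.
- a row (agent_id=7): matches 4 l row(s) → 4 output row(s).
- a row (agent_id=8): matches 4 l row(s) → 4 output row(s).
- a row (agent_id=1): matches 4 l row(s) → 4 output row(s).
- a row (agent_id=7): matches 4 l row(s) → 4 output row(s).
Total: 16 matched + 1 padded = 17 rows.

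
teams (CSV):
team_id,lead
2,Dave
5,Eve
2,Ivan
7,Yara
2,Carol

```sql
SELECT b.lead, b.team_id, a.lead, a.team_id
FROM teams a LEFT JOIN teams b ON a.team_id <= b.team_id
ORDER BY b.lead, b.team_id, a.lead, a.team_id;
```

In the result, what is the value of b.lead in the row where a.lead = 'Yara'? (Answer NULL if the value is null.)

LEFT JOIN keeps every row from `teams a`; unmatched rows get NULL for `teams b`'s columns.
Matching on a.team_id <= b.team_id.
- a[0] team_id=2 → 5 match(es) in b → 5 row(s).
- a[1] team_id=5 → 2 match(es) in b → 2 row(s).
- a[2] team_id=2 → 5 match(es) in b → 5 row(s).
- a[3] team_id=7 → 1 match(es) in b → 1 row(s).
- a[4] team_id=2 → 5 match(es) in b → 5 row(s).

Yara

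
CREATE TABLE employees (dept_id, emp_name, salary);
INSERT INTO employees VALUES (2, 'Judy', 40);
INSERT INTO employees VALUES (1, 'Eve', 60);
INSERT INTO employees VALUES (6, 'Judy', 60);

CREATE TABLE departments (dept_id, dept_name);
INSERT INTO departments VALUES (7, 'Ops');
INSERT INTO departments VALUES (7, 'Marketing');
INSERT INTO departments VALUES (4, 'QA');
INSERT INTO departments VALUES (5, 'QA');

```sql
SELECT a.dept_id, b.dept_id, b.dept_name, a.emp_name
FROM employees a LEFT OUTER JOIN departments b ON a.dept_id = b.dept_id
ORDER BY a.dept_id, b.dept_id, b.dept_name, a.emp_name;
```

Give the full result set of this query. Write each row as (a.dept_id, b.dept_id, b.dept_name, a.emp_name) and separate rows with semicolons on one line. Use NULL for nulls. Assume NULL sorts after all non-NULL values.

(1, NULL, NULL, Eve); (2, NULL, NULL, Judy); (6, NULL, NULL, Judy)

LEFT JOIN keeps every row from `employees`; unmatched rows get NULL for `departments`'s columns.
Matching on a.dept_id = b.dept_id.
- a row (dept_id=2): no match → kept, b columns NULL.
- a row (dept_id=1): no match → kept, b columns NULL.
- a row (dept_id=6): no match → kept, b columns NULL.
After projecting and ordering:
a.dept_id | b.dept_id | b.dept_name | a.emp_name
1 | NULL | NULL | Eve
2 | NULL | NULL | Judy
6 | NULL | NULL | Judy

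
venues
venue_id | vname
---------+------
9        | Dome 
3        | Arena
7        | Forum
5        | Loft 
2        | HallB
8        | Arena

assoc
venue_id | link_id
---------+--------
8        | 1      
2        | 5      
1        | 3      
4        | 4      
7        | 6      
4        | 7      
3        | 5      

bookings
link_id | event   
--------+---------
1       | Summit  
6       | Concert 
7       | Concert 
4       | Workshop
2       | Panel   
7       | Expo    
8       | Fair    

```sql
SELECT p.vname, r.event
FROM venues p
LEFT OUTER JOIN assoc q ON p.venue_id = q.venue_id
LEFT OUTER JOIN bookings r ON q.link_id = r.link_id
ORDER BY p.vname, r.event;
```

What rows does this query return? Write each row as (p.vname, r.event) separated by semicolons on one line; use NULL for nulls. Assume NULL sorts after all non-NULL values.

(Arena, Summit); (Arena, NULL); (Dome, NULL); (Forum, Concert); (HallB, NULL); (Loft, NULL)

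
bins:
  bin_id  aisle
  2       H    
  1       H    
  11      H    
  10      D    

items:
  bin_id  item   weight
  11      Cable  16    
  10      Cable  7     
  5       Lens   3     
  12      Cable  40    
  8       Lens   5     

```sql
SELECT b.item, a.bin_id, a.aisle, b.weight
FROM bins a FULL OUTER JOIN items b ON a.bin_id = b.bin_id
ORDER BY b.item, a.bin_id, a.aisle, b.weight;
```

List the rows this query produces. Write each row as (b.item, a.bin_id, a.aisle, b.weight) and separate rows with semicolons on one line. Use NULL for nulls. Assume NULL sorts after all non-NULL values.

(Cable, 10, D, 7); (Cable, 11, H, 16); (Cable, NULL, NULL, 40); (Lens, NULL, NULL, 3); (Lens, NULL, NULL, 5); (NULL, 1, H, NULL); (NULL, 2, H, NULL)

FULL OUTER JOIN keeps every row from both sides; unmatched rows get NULL for the other side's columns.
Matching on a.bin_id = b.bin_id.
- a[0] bin_id=2 → no match; kept with NULLs on the b side.
- a[1] bin_id=1 → no match; kept with NULLs on the b side.
- a[2] bin_id=11 → 1 match(es) in b → 1 row(s).
- a[3] bin_id=10 → 1 match(es) in b → 1 row(s).
- 3 row(s) from b found no a partner → padded with NULL.
After projecting and ordering:
b.item | a.bin_id | a.aisle | b.weight
Cable | 10 | D | 7
Cable | 11 | H | 16
Cable | NULL | NULL | 40
Lens | NULL | NULL | 3
Lens | NULL | NULL | 5
NULL | 1 | H | NULL
NULL | 2 | H | NULL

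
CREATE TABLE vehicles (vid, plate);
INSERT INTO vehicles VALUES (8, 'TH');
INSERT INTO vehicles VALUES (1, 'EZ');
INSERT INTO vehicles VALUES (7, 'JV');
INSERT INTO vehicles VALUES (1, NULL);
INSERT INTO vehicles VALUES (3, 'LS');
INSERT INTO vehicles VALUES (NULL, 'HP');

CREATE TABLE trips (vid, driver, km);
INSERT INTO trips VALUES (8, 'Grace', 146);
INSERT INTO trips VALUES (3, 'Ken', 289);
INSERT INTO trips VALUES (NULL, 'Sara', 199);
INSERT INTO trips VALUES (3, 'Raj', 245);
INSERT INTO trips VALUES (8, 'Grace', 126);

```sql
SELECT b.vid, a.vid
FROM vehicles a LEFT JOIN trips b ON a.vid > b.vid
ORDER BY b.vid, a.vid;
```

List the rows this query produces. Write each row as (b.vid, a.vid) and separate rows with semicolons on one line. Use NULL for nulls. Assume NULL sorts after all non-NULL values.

(3, 7); (3, 7); (3, 8); (3, 8); (NULL, 1); (NULL, 1); (NULL, 3); (NULL, NULL)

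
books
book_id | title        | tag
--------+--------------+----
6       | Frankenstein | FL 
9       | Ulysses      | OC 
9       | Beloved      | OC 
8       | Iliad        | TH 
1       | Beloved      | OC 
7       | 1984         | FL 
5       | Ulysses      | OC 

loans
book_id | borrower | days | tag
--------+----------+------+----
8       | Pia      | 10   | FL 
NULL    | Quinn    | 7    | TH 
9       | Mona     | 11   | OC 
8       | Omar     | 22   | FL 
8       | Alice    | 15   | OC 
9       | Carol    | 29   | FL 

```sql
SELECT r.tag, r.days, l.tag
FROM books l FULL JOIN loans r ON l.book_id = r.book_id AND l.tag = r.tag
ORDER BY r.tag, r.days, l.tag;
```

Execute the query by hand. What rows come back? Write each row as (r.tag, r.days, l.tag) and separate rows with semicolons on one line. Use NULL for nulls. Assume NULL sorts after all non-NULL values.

(FL, 10, NULL); (FL, 22, NULL); (FL, 29, NULL); (OC, 11, OC); (OC, 11, OC); (OC, 15, NULL); (TH, 7, NULL); (NULL, NULL, FL); (NULL, NULL, FL); (NULL, NULL, OC); (NULL, NULL, OC); (NULL, NULL, TH)

FULL OUTER JOIN keeps every row from both sides; unmatched rows get NULL for the other side's columns.
Matching on l.book_id = r.book_id AND l.tag = r.tag. A NULL in a compared column never satisfies the condition.
- l row (book_id=6, tag=FL): no match → kept, r columns NULL.
- l row (book_id=9, tag=OC): matches 1 r row(s) → 1 output row(s).
- l row (book_id=9, tag=OC): matches 1 r row(s) → 1 output row(s).
- l row (book_id=8, tag=TH): no match → kept, r columns NULL.
- l row (book_id=1, tag=OC): no match → kept, r columns NULL.
- l row (book_id=7, tag=FL): no match → kept, r columns NULL.
- l row (book_id=5, tag=OC): no match → kept, r columns NULL.
- plus 5 unmatched r row(s), each kept with NULL l columns.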